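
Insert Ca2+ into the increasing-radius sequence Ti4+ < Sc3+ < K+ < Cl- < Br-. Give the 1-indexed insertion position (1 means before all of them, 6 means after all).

3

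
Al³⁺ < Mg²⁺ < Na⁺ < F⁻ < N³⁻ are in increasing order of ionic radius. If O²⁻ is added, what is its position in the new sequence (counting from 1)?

All of these have 10 electrons (isoelectronic). With the same electron cloud, the ion with the most protons pulls it in tightest. Nuclear charges: Al³⁺ (Z=13), Mg²⁺ (Z=12), Na⁺ (Z=11), F⁻ (Z=9), O²⁻ (Z=8), N³⁻ (Z=7). Highest Z is smallest.
Putting O²⁻ in gives Al³⁺ < Mg²⁺ < Na⁺ < F⁻ < O²⁻ < N³⁻; it lands at slot 5.

5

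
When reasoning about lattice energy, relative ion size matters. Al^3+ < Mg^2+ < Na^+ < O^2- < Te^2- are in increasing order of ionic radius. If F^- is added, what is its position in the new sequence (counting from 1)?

4

First list Z and electron count for each: Al^3+ (Z=13, 10 e⁻), Mg^2+ (Z=12, 10 e⁻), Na^+ (Z=11, 10 e⁻), F^- (Z=9, 10 e⁻), O^2- (Z=8, 10 e⁻), Te^2- (Z=52, 54 e⁻). Al^3+ < Mg^2+ (both 10 e⁻, Z=13>12); Mg^2+ < Na^+ (isoelectronic, higher Z=12 is smaller); Na^+ < F^- (both 10 e⁻, Z=11>9); F^- < O^2- (both 10 e⁻, Z=9>8); O^2- < Te^2- (same group, 3 shells fewer).
Putting F^- in gives Al^3+ < Mg^2+ < Na^+ < F^- < O^2- < Te^2-; it lands at slot 4.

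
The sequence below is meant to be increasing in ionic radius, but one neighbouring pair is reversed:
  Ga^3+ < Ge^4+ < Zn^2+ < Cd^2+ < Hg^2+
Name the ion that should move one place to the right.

Compare adjacent ions: both have 28 electrons but Z(Ge)=32 > Z(Ga)=31, so Ge^4+ should be the smaller of the two — yet in this increasing list Ga^3+ sits before Ge^4+. Nothing else is reversed, so Ga^3+ should move one place to the right.

Ga^3+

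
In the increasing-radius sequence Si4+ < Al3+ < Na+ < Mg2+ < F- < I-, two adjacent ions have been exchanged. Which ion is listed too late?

Scanning neighbour by neighbour, only Na+/Mg2+ violates a trend: Mg2+ and Na+ share 10 electrons; the higher nuclear charge on Mg (Z=12) contracts it more, so Mg2+ < Na+. That makes Mg2+ the one sitting a position late relative to where it belongs.

Mg2+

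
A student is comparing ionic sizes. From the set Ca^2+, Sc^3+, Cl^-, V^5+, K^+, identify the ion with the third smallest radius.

Ca^2+

Each ion has 18 electrons. The ranking follows nuclear charge in reverse — greater Z gives a smaller radius. V^5+ (Z=23), Sc^3+ (Z=21), Ca^2+ (Z=20), K^+ (Z=19), Cl^- (Z=17).
So the order is V^5+ < Sc^3+ < Ca^2+ < K^+ < Cl^-; the 3rd-smallest ion is Ca^2+.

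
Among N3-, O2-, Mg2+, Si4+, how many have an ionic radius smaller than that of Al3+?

Each ion has 10 electrons. The ranking follows nuclear charge in reverse — greater Z gives a smaller radius. Si4+ (Z=14), Al3+ (Z=13), Mg2+ (Z=12), O2- (Z=8), N3- (Z=7).
Placing each against Al3+: smaller — Si4+; larger — Mg2+, O2-, N3-. Count: 1.

1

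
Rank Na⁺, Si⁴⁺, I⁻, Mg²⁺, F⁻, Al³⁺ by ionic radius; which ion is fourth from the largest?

Work out protons and electrons: Si⁴⁺: 10 e⁻, Z=14, Al³⁺: 10 e⁻, Z=13, Mg²⁺: 10 e⁻, Z=12, Na⁺: 10 e⁻, Z=11, F⁻: 10 e⁻, Z=9, I⁻: 54 e⁻, Z=53. Si⁴⁺ < Al³⁺ (isoelectronic, higher Z=14 is smaller); Al³⁺ < Mg²⁺ (both 10 e⁻, Z=13>12); Mg²⁺ < Na⁺ (both 10 e⁻, Z=12>11); Na⁺ < F⁻ (both 10 e⁻, Z=11>9); F⁻ < I⁻ (same group, period 2 vs 5).
Ordering: Si⁴⁺ < Al³⁺ < Mg²⁺ < Na⁺ < F⁻ < I⁻. The fourth largest is Mg²⁺.

Mg²⁺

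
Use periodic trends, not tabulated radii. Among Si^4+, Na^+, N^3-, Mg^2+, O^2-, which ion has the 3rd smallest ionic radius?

Na^+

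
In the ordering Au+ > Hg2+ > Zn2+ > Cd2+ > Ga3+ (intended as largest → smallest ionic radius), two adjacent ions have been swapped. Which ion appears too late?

Cd2+

The pair Zn2+, Cd2+ is the wrong way round — same group and charge — period 4 sits above period 5, so Zn2+ is smaller. All other adjacent pairs agree with periodic trends, so Cd2+ is the misplaced ion.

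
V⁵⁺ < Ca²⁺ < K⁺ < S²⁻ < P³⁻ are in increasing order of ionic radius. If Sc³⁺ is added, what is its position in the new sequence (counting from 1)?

These species are isoelectronic with 18 electrons. The only difference is the number of protons: V⁵⁺ (Z=23), Sc³⁺ (Z=21), Ca²⁺ (Z=20), K⁺ (Z=19), S²⁻ (Z=16), P³⁻ (Z=15). The strongest nuclear pull (V⁵⁺) gives the smallest ion.
The complete sequence is V⁵⁺ < Sc³⁺ < Ca²⁺ < K⁺ < S²⁻ < P³⁻. Sc³⁺ sits at position 2.

2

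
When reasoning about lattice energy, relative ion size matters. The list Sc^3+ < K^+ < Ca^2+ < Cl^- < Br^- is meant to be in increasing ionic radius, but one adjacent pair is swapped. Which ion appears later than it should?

The pair K^+, Ca^2+ is the wrong way round — Ca^2+ and K^+ share 18 electrons; the higher nuclear charge on Ca (Z=20) contracts it more, so Ca^2+ < K^+. All other adjacent pairs agree with periodic trends, so Ca^2+ is the misplaced ion.

Ca^2+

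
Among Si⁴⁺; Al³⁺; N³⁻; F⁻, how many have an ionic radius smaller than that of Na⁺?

2

These species are isoelectronic with 10 electrons. The only difference is the number of protons: Si⁴⁺ (Z=14), Al³⁺ (Z=13), Na⁺ (Z=11), F⁻ (Z=9), N³⁻ (Z=7). The strongest nuclear pull (Si⁴⁺) gives the smallest ion.
Overall: Si⁴⁺ < Al³⁺ < Na⁺ < F⁻ < N³⁻. Na⁺ has 2 below it and 2 above. So 2 are smaller.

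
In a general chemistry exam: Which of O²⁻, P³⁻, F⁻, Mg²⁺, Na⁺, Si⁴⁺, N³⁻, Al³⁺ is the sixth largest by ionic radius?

Mg²⁺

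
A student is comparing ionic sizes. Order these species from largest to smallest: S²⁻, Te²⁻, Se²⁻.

All are in the same group with charge -2. Radius grows down the group as n (the outermost shell) increases.

Te²⁻ > Se²⁻ > S²⁻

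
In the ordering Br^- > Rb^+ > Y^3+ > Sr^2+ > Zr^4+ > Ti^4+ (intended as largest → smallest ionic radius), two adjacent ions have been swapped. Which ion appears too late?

Sr^2+

Check each adjacent pair. Y^3+ and Sr^2+ are reversed: Y^3+ and Sr^2+ share 36 electrons; the higher nuclear charge on Y (Z=39) contracts it more, so Y^3+ < Sr^2+. No other neighbouring pair contradicts the periodic trends, so Sr^2+ is the ion listed too late.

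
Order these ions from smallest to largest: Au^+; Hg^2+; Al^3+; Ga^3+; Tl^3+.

Al^3+ has 10 e⁻ (Z=13), Ga^3+ has 28 e⁻ (Z=31), Tl^3+ has 78 e⁻ (Z=81), Hg^2+ has 78 e⁻ (Z=80), Au^+ has 78 e⁻ (Z=79). Al^3+ < Ga^3+ (same group, period 3 vs 4); Ga^3+ < Tl^3+ (same group, 2 shells fewer); Tl^3+ < Hg^2+ (both 78 e⁻, Z=81>80); Hg^2+ < Au^+ (both 78 e⁻, Z=80>79).

Al^3+ < Ga^3+ < Tl^3+ < Hg^2+ < Au^+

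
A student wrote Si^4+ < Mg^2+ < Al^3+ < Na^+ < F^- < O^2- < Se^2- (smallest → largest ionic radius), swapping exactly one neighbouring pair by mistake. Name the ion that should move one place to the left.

Compare adjacent ions: they are isoelectronic (10 e⁻) and Al has more protons than Mg (13 vs 12), making Al^3+ smaller — yet in this increasing list Mg^2+ sits before Al^3+. Nothing else is reversed, so Al^3+ should move one place to the left.

Al^3+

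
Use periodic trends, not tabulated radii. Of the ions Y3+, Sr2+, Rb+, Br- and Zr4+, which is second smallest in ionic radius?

Y3+

These species are isoelectronic with 36 electrons. The only difference is the number of protons: Zr4+ (Z=40), Y3+ (Z=39), Sr2+ (Z=38), Rb+ (Z=37), Br- (Z=35). The strongest nuclear pull (Zr4+) gives the smallest ion.
Full ascending order: Zr4+ < Y3+ < Sr2+ < Rb+ < Br-. Counting from the smallest, position 2 is Y3+.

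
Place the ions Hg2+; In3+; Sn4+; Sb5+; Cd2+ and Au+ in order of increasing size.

Electron counts and nuclear charges: Sb5+ (Z=51, 46 e⁻), Sn4+ (Z=50, 46 e⁻), In3+ (Z=49, 46 e⁻), Cd2+ (Z=48, 46 e⁻), Hg2+ (Z=80, 78 e⁻), Au+ (Z=79, 78 e⁻). Sb5+ < Sn4+ (isoelectronic, higher Z=51 is smaller); Sn4+ < In3+ (isoelectronic, higher Z=50 is smaller); In3+ < Cd2+ (both 46 e⁻, Z=49>48); Cd2+ < Hg2+ (same group, 1 shell fewer); Hg2+ < Au+ (isoelectronic, higher Z=80 is smaller).

Sb5+ < Sn4+ < In3+ < Cd2+ < Hg2+ < Au+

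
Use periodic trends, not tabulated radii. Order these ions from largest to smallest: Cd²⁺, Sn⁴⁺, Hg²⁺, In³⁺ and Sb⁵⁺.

Hg²⁺ > Cd²⁺ > In³⁺ > Sn⁴⁺ > Sb⁵⁺

Sb⁵⁺ (Z=51, 46 e⁻), Sn⁴⁺ (Z=50, 46 e⁻), In³⁺ (Z=49, 46 e⁻), Cd²⁺ (Z=48, 46 e⁻), Hg²⁺ (Z=80, 78 e⁻). Sb⁵⁺ < Sn⁴⁺ (both 46 e⁻, Z=51>50); Sn⁴⁺ < In³⁺ (isoelectronic, higher Z=50 is smaller); In³⁺ < Cd²⁺ (isoelectronic, higher Z=49 is smaller); Cd²⁺ < Hg²⁺ (same group, period 5 vs 6).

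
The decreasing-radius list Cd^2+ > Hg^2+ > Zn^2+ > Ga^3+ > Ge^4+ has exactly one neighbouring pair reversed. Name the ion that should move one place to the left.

Hg^2+

Check each adjacent pair. Cd^2+ and Hg^2+ are reversed: both in group 12 with the same charge; Cd^2+ (period 5) has the smaller radius. No other neighbouring pair contradicts the periodic trends, so Hg^2+ is the ion listed too late.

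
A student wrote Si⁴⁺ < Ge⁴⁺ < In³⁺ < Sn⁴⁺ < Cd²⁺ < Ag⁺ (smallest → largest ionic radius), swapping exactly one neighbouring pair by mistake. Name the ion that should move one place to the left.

Scanning neighbour by neighbour, only In³⁺/Sn⁴⁺ violates a trend: Sn⁴⁺ and In³⁺ share 46 electrons; the higher nuclear charge on Sn (Z=50) contracts it more, so Sn⁴⁺ < In³⁺. That makes Sn⁴⁺ the one sitting a position late relative to where it belongs.

Sn⁴⁺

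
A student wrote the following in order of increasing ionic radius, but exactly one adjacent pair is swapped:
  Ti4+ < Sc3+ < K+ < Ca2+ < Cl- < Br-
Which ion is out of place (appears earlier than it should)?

Scanning neighbour by neighbour, only K+/Ca2+ violates a trend: both have 18 electrons but Z(Ca)=20 > Z(K)=19, so Ca2+ should be the smaller of the two. That makes K+ the one sitting a position early relative to where it belongs.

K+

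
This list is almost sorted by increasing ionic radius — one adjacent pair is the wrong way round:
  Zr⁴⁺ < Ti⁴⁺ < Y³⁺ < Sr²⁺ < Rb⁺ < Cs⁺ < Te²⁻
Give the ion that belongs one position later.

Zr⁴⁺

Scanning neighbour by neighbour, only Zr⁴⁺/Ti⁴⁺ violates a trend: Ti⁴⁺ and Zr⁴⁺ are in one column with the same charge; the lighter period-4 ion has one fewer shell and is smaller. That makes Zr⁴⁺ the one sitting a position early relative to where it belongs.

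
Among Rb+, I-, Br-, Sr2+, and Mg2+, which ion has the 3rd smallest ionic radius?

Rb+

Mg2+ (Z=12, 10 e⁻), Sr2+ (Z=38, 36 e⁻), Rb+ (Z=37, 36 e⁻), Br- (Z=35, 36 e⁻), I- (Z=53, 54 e⁻). Mg2+ < Sr2+ (same group, period 3 vs 5); Sr2+ < Rb+ (isoelectronic, higher Z=38 is smaller); Rb+ < Br- (both 36 e⁻, Z=37>35); Br- < I- (same group, 1 shell fewer).
That gives Mg2+ < Sr2+ < Rb+ < Br- < I-. From the smallest end, number 3 is Rb+.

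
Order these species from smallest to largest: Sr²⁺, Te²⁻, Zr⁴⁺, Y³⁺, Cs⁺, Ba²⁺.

Zr⁴⁺ < Y³⁺ < Sr²⁺ < Ba²⁺ < Cs⁺ < Te²⁻

Tabulating Z and e⁻: Zr⁴⁺ has 36 e⁻ (Z=40), Y³⁺ has 36 e⁻ (Z=39), Sr²⁺ has 36 e⁻ (Z=38), Ba²⁺ has 54 e⁻ (Z=56), Cs⁺ has 54 e⁻ (Z=55), Te²⁻ has 54 e⁻ (Z=52). Zr⁴⁺ < Y³⁺ (isoelectronic, higher Z=40 is smaller); Y³⁺ < Sr²⁺ (isoelectronic, higher Z=39 is smaller); Sr²⁺ < Ba²⁺ (same group, 1 shell fewer); Ba²⁺ < Cs⁺ (both 54 e⁻, Z=56>55); Cs⁺ < Te²⁻ (both 54 e⁻, Z=55>52).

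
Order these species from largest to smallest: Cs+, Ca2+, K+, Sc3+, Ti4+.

Cs+ > K+ > Ca2+ > Sc3+ > Ti4+

Ti4+: 18 e⁻, Z=22, Sc3+: 18 e⁻, Z=21, Ca2+: 18 e⁻, Z=20, K+: 18 e⁻, Z=19, Cs+: 54 e⁻, Z=55. Ti4+ < Sc3+ (both 18 e⁻, Z=22>21); Sc3+ < Ca2+ (both 18 e⁻, Z=21>20); Ca2+ < K+ (isoelectronic, higher Z=20 is smaller); K+ < Cs+ (same group, 2 shells fewer).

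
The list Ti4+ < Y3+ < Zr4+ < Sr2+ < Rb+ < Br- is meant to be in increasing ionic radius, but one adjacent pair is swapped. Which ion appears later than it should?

Check each adjacent pair. Y3+ and Zr4+ are reversed: both have 36 electrons but Z(Zr)=40 > Z(Y)=39, so Zr4+ should be the smaller of the two. No other neighbouring pair contradicts the periodic trends, so Zr4+ is the ion listed too late.

Zr4+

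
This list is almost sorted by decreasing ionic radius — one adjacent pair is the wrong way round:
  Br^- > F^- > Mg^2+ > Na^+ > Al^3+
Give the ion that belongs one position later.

Compare adjacent ions: Mg^2+ and Na^+ share 10 electrons; the higher nuclear charge on Mg (Z=12) contracts it more, so Mg^2+ < Na^+ — yet in this decreasing list Mg^2+ sits before Na^+. Nothing else is reversed, so Mg^2+ should move one place to the right.

Mg^2+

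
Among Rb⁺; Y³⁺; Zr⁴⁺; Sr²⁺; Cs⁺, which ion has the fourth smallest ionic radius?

Rb⁺

Tabulating Z and e⁻: Zr⁴⁺ has 36 e⁻ (Z=40), Y³⁺ has 36 e⁻ (Z=39), Sr²⁺ has 36 e⁻ (Z=38), Rb⁺ has 36 e⁻ (Z=37), Cs⁺ has 54 e⁻ (Z=55). Zr⁴⁺ < Y³⁺ (both 36 e⁻, Z=40>39); Y³⁺ < Sr²⁺ (isoelectronic, higher Z=39 is smaller); Sr²⁺ < Rb⁺ (both 36 e⁻, Z=38>37); Rb⁺ < Cs⁺ (same group, 1 shell fewer).
That gives Zr⁴⁺ < Y³⁺ < Sr²⁺ < Rb⁺ < Cs⁺. From the smallest end, number 4 is Rb⁺.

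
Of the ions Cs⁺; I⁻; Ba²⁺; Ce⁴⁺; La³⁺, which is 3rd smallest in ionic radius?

Ba²⁺

Isoelectronic series (54 e⁻ each). Size is set by nuclear charge: more protons means a smaller ion. Ce⁴⁺ (Z=58), La³⁺ (Z=57), Ba²⁺ (Z=56), Cs⁺ (Z=55), I⁻ (Z=53).
Ordering: Ce⁴⁺ < La³⁺ < Ba²⁺ < Cs⁺ < I⁻. The 3rd smallest is Ba²⁺.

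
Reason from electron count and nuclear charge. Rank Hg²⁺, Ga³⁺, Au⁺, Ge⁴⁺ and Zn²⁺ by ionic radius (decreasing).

Work out protons and electrons: Ge⁴⁺ has 28 e⁻ (Z=32), Ga³⁺ has 28 e⁻ (Z=31), Zn²⁺ has 28 e⁻ (Z=30), Hg²⁺ has 78 e⁻ (Z=80), Au⁺ has 78 e⁻ (Z=79). Ge⁴⁺ < Ga³⁺ (both 28 e⁻, Z=32>31); Ga³⁺ < Zn²⁺ (isoelectronic, higher Z=31 is smaller); Zn²⁺ < Hg²⁺ (same group, 2 shells fewer); Hg²⁺ < Au⁺ (both 78 e⁻, Z=80>79).

Au⁺ > Hg²⁺ > Zn²⁺ > Ga³⁺ > Ge⁴⁺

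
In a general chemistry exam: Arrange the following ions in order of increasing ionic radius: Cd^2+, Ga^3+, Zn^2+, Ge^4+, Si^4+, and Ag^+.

Electron counts and nuclear charges: Si^4+: 10 e⁻, Z=14, Ge^4+: 28 e⁻, Z=32, Ga^3+: 28 e⁻, Z=31, Zn^2+: 28 e⁻, Z=30, Cd^2+: 46 e⁻, Z=48, Ag^+: 46 e⁻, Z=47. Si^4+ < Ge^4+ (same group, period 3 vs 4); Ge^4+ < Ga^3+ (isoelectronic, higher Z=32 is smaller); Ga^3+ < Zn^2+ (isoelectronic, higher Z=31 is smaller); Zn^2+ < Cd^2+ (same group, 1 shell fewer); Cd^2+ < Ag^+ (both 46 e⁻, Z=48>47).

Si^4+ < Ge^4+ < Ga^3+ < Zn^2+ < Cd^2+ < Ag^+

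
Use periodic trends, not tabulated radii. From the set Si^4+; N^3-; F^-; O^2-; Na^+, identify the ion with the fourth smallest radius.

Each ion has 10 electrons. The ranking follows nuclear charge in reverse — greater Z gives a smaller radius. Si^4+ (Z=14), Na^+ (Z=11), F^- (Z=9), O^2- (Z=8), N^3- (Z=7).
That gives Si^4+ < Na^+ < F^- < O^2- < N^3-. From the smallest end, number 4 is O^2-.

O^2-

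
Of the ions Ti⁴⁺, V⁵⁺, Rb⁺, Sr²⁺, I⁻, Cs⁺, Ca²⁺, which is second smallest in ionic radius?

Tabulating Z and e⁻: V⁵⁺ (Z=23, 18 e⁻), Ti⁴⁺ (Z=22, 18 e⁻), Ca²⁺ (Z=20, 18 e⁻), Sr²⁺ (Z=38, 36 e⁻), Rb⁺ (Z=37, 36 e⁻), Cs⁺ (Z=55, 54 e⁻), I⁻ (Z=53, 54 e⁻). V⁵⁺ < Ti⁴⁺ (isoelectronic, higher Z=23 is smaller); Ti⁴⁺ < Ca²⁺ (isoelectronic, higher Z=22 is smaller); Ca²⁺ < Sr²⁺ (same group, 1 shell fewer); Sr²⁺ < Rb⁺ (isoelectronic, higher Z=38 is smaller); Rb⁺ < Cs⁺ (same group, 1 shell fewer); Cs⁺ < I⁻ (isoelectronic, higher Z=55 is smaller).
That gives V⁵⁺ < Ti⁴⁺ < Ca²⁺ < Sr²⁺ < Rb⁺ < Cs⁺ < I⁻. From the smallest end, number 2 is Ti⁴⁺.

Ti⁴⁺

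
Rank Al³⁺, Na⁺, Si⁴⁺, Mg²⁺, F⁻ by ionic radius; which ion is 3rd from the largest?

All of these have 10 electrons (isoelectronic). With the same electron cloud, the ion with the most protons pulls it in tightest. Nuclear charges: Si⁴⁺ (Z=14), Al³⁺ (Z=13), Mg²⁺ (Z=12), Na⁺ (Z=11), F⁻ (Z=9). Highest Z is smallest.
Full ascending order: Si⁴⁺ < Al³⁺ < Mg²⁺ < Na⁺ < F⁻. Counting from the largest, position 3 is Mg²⁺.

Mg²⁺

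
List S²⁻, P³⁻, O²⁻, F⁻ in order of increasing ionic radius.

F⁻ < O²⁻ < S²⁻ < P³⁻

Electron counts and nuclear charges: F⁻: 10 e⁻, Z=9, O²⁻: 10 e⁻, Z=8, S²⁻: 18 e⁻, Z=16, P³⁻: 18 e⁻, Z=15. F⁻ < O²⁻ (isoelectronic, higher Z=9 is smaller); O²⁻ < S²⁻ (same group, 1 shell fewer); S²⁻ < P³⁻ (both 18 e⁻, Z=16>15).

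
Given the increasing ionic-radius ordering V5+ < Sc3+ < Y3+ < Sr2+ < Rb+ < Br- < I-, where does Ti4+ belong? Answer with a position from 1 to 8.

First list Z and electron count for each: V5+ (Z=23, 18 e⁻), Ti4+ (Z=22, 18 e⁻), Sc3+ (Z=21, 18 e⁻), Y3+ (Z=39, 36 e⁻), Sr2+ (Z=38, 36 e⁻), Rb+ (Z=37, 36 e⁻), Br- (Z=35, 36 e⁻), I- (Z=53, 54 e⁻). V5+ < Ti4+ (isoelectronic, higher Z=23 is smaller); Ti4+ < Sc3+ (both 18 e⁻, Z=22>21); Sc3+ < Y3+ (same group, 1 shell fewer); Y3+ < Sr2+ (isoelectronic, higher Z=39 is smaller); Sr2+ < Rb+ (isoelectronic, higher Z=38 is smaller); Rb+ < Br- (both 36 e⁻, Z=37>35); Br- < I- (same group, period 4 vs 5).
Putting Ti4+ in gives V5+ < Ti4+ < Sc3+ < Y3+ < Sr2+ < Rb+ < Br- < I-; it lands at slot 2.

2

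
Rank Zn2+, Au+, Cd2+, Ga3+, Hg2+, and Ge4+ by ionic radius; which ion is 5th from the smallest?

Hg2+

Ge4+ (Z=32, 28 e⁻), Ga3+ (Z=31, 28 e⁻), Zn2+ (Z=30, 28 e⁻), Cd2+ (Z=48, 46 e⁻), Hg2+ (Z=80, 78 e⁻), Au+ (Z=79, 78 e⁻). Ge4+ < Ga3+ (both 28 e⁻, Z=32>31); Ga3+ < Zn2+ (isoelectronic, higher Z=31 is smaller); Zn2+ < Cd2+ (same group, 1 shell fewer); Cd2+ < Hg2+ (same group, period 5 vs 6); Hg2+ < Au+ (isoelectronic, higher Z=80 is smaller).
That gives Ge4+ < Ga3+ < Zn2+ < Cd2+ < Hg2+ < Au+. From the smallest end, number 5 is Hg2+.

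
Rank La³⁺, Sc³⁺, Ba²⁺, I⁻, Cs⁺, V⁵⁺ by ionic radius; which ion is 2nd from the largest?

Cs⁺

Work out protons and electrons: V⁵⁺ (Z=23, 18 e⁻), Sc³⁺ (Z=21, 18 e⁻), La³⁺ (Z=57, 54 e⁻), Ba²⁺ (Z=56, 54 e⁻), Cs⁺ (Z=55, 54 e⁻), I⁻ (Z=53, 54 e⁻). V⁵⁺ < Sc³⁺ (both 18 e⁻, Z=23>21); Sc³⁺ < La³⁺ (same group, period 4 vs 6); La³⁺ < Ba²⁺ (both 54 e⁻, Z=57>56); Ba²⁺ < Cs⁺ (isoelectronic, higher Z=56 is smaller); Cs⁺ < I⁻ (both 54 e⁻, Z=55>53).
That gives V⁵⁺ < Sc³⁺ < La³⁺ < Ba²⁺ < Cs⁺ < I⁻. From the largest end, number 2 is Cs⁺.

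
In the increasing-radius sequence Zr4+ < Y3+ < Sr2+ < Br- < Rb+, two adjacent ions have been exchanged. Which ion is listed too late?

Rb+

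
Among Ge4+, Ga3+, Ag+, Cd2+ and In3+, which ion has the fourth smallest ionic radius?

Ge4+: 28 e⁻, Z=32, Ga3+: 28 e⁻, Z=31, In3+: 46 e⁻, Z=49, Cd2+: 46 e⁻, Z=48, Ag+: 46 e⁻, Z=47. Ge4+ < Ga3+ (isoelectronic, higher Z=32 is smaller); Ga3+ < In3+ (same group, period 4 vs 5); In3+ < Cd2+ (isoelectronic, higher Z=49 is smaller); Cd2+ < Ag+ (both 46 e⁻, Z=48>47).
That gives Ge4+ < Ga3+ < In3+ < Cd2+ < Ag+. From the smallest end, number 4 is Cd2+.

Cd2+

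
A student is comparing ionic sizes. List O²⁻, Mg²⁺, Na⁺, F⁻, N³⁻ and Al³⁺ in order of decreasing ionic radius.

N³⁻ > O²⁻ > F⁻ > Na⁺ > Mg²⁺ > Al³⁺

All of these have 10 electrons (isoelectronic). With the same electron cloud, the ion with the most protons pulls it in tightest. Nuclear charges: Al³⁺ (Z=13), Mg²⁺ (Z=12), Na⁺ (Z=11), F⁻ (Z=9), O²⁻ (Z=8), N³⁻ (Z=7). Highest Z is smallest.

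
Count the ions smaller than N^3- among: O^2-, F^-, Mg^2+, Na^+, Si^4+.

5

Each ion has 10 electrons. The ranking follows nuclear charge in reverse — greater Z gives a smaller radius. Si^4+ (Z=14), Mg^2+ (Z=12), Na^+ (Z=11), F^- (Z=9), O^2- (Z=8), N^3- (Z=7).
Ordering all of them (including N^3-) by radius gives Si^4+ < Mg^2+ < Na^+ < F^- < O^2- < N^3-. That's 5.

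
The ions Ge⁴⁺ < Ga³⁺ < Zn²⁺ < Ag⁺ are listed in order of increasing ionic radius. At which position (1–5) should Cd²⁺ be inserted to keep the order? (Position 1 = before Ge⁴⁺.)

4

Ge⁴⁺ has 28 e⁻ (Z=32), Ga³⁺ has 28 e⁻ (Z=31), Zn²⁺ has 28 e⁻ (Z=30), Cd²⁺ has 46 e⁻ (Z=48), Ag⁺ has 46 e⁻ (Z=47). Ge⁴⁺ < Ga³⁺ (isoelectronic, higher Z=32 is smaller); Ga³⁺ < Zn²⁺ (both 28 e⁻, Z=31>30); Zn²⁺ < Cd²⁺ (same group, period 4 vs 5); Cd²⁺ < Ag⁺ (isoelectronic, higher Z=48 is smaller).
Putting Cd²⁺ in gives Ge⁴⁺ < Ga³⁺ < Zn²⁺ < Cd²⁺ < Ag⁺; it lands at slot 4.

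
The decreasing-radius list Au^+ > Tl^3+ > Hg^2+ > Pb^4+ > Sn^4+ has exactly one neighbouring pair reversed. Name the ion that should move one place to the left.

The pair Tl^3+, Hg^2+ is the wrong way round — Tl^3+ and Hg^2+ share 78 electrons; the higher nuclear charge on Tl (Z=81) contracts it more, so Tl^3+ < Hg^2+. All other adjacent pairs agree with periodic trends, so Hg^2+ is the misplaced ion.

Hg^2+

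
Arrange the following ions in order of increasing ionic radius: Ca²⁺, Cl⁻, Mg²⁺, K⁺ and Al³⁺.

Al³⁺ < Mg²⁺ < Ca²⁺ < K⁺ < Cl⁻

Tabulating Z and e⁻: Al³⁺ has 10 e⁻ (Z=13), Mg²⁺ has 10 e⁻ (Z=12), Ca²⁺ has 18 e⁻ (Z=20), K⁺ has 18 e⁻ (Z=19), Cl⁻ has 18 e⁻ (Z=17). Al³⁺ < Mg²⁺ (both 10 e⁻, Z=13>12); Mg²⁺ < Ca²⁺ (same group, 1 shell fewer); Ca²⁺ < K⁺ (isoelectronic, higher Z=20 is smaller); K⁺ < Cl⁻ (both 18 e⁻, Z=19>17).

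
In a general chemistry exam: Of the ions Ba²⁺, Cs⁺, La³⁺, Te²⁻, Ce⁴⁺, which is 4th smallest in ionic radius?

Cs⁺

These species are isoelectronic with 54 electrons. The only difference is the number of protons: Ce⁴⁺ (Z=58), La³⁺ (Z=57), Ba²⁺ (Z=56), Cs⁺ (Z=55), Te²⁻ (Z=52). The strongest nuclear pull (Ce⁴⁺) gives the smallest ion.
Ordering: Ce⁴⁺ < La³⁺ < Ba²⁺ < Cs⁺ < Te²⁻. The 4th smallest is Cs⁺.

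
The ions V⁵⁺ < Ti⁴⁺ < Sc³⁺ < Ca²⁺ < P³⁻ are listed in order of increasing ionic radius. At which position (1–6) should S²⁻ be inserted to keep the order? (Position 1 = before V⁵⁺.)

These species are isoelectronic with 18 electrons. The only difference is the number of protons: V⁵⁺ (Z=23), Ti⁴⁺ (Z=22), Sc³⁺ (Z=21), Ca²⁺ (Z=20), S²⁻ (Z=16), P³⁻ (Z=15). The strongest nuclear pull (V⁵⁺) gives the smallest ion.
Putting S²⁻ in gives V⁵⁺ < Ti⁴⁺ < Sc³⁺ < Ca²⁺ < S²⁻ < P³⁻; it lands at slot 5.

5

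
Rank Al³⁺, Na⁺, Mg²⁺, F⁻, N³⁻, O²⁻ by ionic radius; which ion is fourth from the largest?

Na⁺

These species are isoelectronic with 10 electrons. The only difference is the number of protons: Al³⁺ (Z=13), Mg²⁺ (Z=12), Na⁺ (Z=11), F⁻ (Z=9), O²⁻ (Z=8), N³⁻ (Z=7). The strongest nuclear pull (Al³⁺) gives the smallest ion.
Full ascending order: Al³⁺ < Mg²⁺ < Na⁺ < F⁻ < O²⁻ < N³⁻. Counting from the largest, position 4 is Na⁺.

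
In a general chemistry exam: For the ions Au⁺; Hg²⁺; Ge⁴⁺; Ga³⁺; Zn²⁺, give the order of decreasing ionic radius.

Electron counts and nuclear charges: Ge⁴⁺ has 28 e⁻ (Z=32), Ga³⁺ has 28 e⁻ (Z=31), Zn²⁺ has 28 e⁻ (Z=30), Hg²⁺ has 78 e⁻ (Z=80), Au⁺ has 78 e⁻ (Z=79). Ge⁴⁺ < Ga³⁺ (isoelectronic, higher Z=32 is smaller); Ga³⁺ < Zn²⁺ (both 28 e⁻, Z=31>30); Zn²⁺ < Hg²⁺ (same group, period 4 vs 6); Hg²⁺ < Au⁺ (both 78 e⁻, Z=80>79).

Au⁺ > Hg²⁺ > Zn²⁺ > Ga³⁺ > Ge⁴⁺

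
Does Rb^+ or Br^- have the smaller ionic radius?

Rb^+

All of these have 36 electrons (isoelectronic). With the same electron cloud, the ion with the most protons pulls it in tightest. Nuclear charges: Rb^+ (Z=37), Br^- (Z=35). Highest Z is smallest.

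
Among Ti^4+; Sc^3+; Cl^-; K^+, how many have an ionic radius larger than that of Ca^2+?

Each ion has 18 electrons. The ranking follows nuclear charge in reverse — greater Z gives a smaller radius. Ti^4+ (Z=22), Sc^3+ (Z=21), Ca^2+ (Z=20), K^+ (Z=19), Cl^- (Z=17).
Relative to Ca^2+, the ions that are larger are K^+, Cl^-. That's 2.

2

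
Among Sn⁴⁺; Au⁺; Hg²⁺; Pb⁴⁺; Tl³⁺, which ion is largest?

Au⁺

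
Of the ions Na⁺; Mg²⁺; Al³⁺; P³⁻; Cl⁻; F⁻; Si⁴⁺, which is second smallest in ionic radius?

Work out protons and electrons: Si⁴⁺ has 10 e⁻ (Z=14), Al³⁺ has 10 e⁻ (Z=13), Mg²⁺ has 10 e⁻ (Z=12), Na⁺ has 10 e⁻ (Z=11), F⁻ has 10 e⁻ (Z=9), Cl⁻ has 18 e⁻ (Z=17), P³⁻ has 18 e⁻ (Z=15). Si⁴⁺ < Al³⁺ (both 10 e⁻, Z=14>13); Al³⁺ < Mg²⁺ (isoelectronic, higher Z=13 is smaller); Mg²⁺ < Na⁺ (both 10 e⁻, Z=12>11); Na⁺ < F⁻ (both 10 e⁻, Z=11>9); F⁻ < Cl⁻ (same group, 1 shell fewer); Cl⁻ < P³⁻ (both 18 e⁻, Z=17>15).
Full ascending order: Si⁴⁺ < Al³⁺ < Mg²⁺ < Na⁺ < F⁻ < Cl⁻ < P³⁻. Counting from the smallest, position 2 is Al³⁺.

Al³⁺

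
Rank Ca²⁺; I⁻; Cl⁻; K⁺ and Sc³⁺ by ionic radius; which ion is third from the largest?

K⁺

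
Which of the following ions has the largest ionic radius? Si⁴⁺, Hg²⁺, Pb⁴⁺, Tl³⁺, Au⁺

Electron counts and nuclear charges: Si⁴⁺ has 10 e⁻ (Z=14), Pb⁴⁺ has 78 e⁻ (Z=82), Tl³⁺ has 78 e⁻ (Z=81), Hg²⁺ has 78 e⁻ (Z=80), Au⁺ has 78 e⁻ (Z=79). Si⁴⁺ < Pb⁴⁺ (same group, period 3 vs 6); Pb⁴⁺ < Tl³⁺ (isoelectronic, higher Z=82 is smaller); Tl³⁺ < Hg²⁺ (isoelectronic, higher Z=81 is smaller); Hg²⁺ < Au⁺ (both 78 e⁻, Z=80>79).

Au⁺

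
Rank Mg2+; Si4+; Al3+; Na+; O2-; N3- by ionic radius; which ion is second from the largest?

O2-

Isoelectronic series (10 e⁻ each). Size is set by nuclear charge: more protons means a smaller ion. Si4+ (Z=14), Al3+ (Z=13), Mg2+ (Z=12), Na+ (Z=11), O2- (Z=8), N3- (Z=7).
That gives Si4+ < Al3+ < Mg2+ < Na+ < O2- < N3-. From the largest end, number 2 is O2-.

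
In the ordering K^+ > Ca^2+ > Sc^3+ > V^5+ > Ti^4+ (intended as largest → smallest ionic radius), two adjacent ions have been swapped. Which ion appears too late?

Compare adjacent ions: they are isoelectronic (18 e⁻) and V has more protons than Ti (23 vs 22), making V^5+ smaller — yet in this decreasing list V^5+ sits before Ti^4+. Nothing else is reversed, so Ti^4+ should move one place to the left.

Ti^4+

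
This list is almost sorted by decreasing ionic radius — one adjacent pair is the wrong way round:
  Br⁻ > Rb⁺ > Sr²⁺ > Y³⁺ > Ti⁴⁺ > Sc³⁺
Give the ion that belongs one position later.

Ti⁴⁺

Compare adjacent ions: Ti⁴⁺ and Sc³⁺ share 18 electrons; the higher nuclear charge on Ti (Z=22) contracts it more, so Ti⁴⁺ < Sc³⁺ — yet in this decreasing list Ti⁴⁺ sits before Sc³⁺. Nothing else is reversed, so Ti⁴⁺ should move one place to the right.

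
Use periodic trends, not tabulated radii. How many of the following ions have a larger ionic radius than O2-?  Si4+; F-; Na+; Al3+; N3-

1

Each ion has 10 electrons. The ranking follows nuclear charge in reverse — greater Z gives a smaller radius. Si4+ (Z=14), Al3+ (Z=13), Na+ (Z=11), F- (Z=9), O2- (Z=8), N3- (Z=7).
Ordering all of them (including O2-) by radius gives Si4+ < Al3+ < Na+ < F- < O2- < N3-. So 1 is larger.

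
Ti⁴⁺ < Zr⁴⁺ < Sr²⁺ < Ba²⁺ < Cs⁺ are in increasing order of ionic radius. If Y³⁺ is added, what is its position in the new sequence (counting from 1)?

3

Tabulating Z and e⁻: Ti⁴⁺ (Z=22, 18 e⁻), Zr⁴⁺ (Z=40, 36 e⁻), Y³⁺ (Z=39, 36 e⁻), Sr²⁺ (Z=38, 36 e⁻), Ba²⁺ (Z=56, 54 e⁻), Cs⁺ (Z=55, 54 e⁻). Ti⁴⁺ < Zr⁴⁺ (same group, period 4 vs 5); Zr⁴⁺ < Y³⁺ (isoelectronic, higher Z=40 is smaller); Y³⁺ < Sr²⁺ (isoelectronic, higher Z=39 is smaller); Sr²⁺ < Ba²⁺ (same group, 1 shell fewer); Ba²⁺ < Cs⁺ (both 54 e⁻, Z=56>55).
The complete sequence is Ti⁴⁺ < Zr⁴⁺ < Y³⁺ < Sr²⁺ < Ba²⁺ < Cs⁺. Y³⁺ sits at position 3.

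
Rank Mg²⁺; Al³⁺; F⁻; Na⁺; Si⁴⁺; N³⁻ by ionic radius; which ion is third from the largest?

These species are isoelectronic with 10 electrons. The only difference is the number of protons: Si⁴⁺ (Z=14), Al³⁺ (Z=13), Mg²⁺ (Z=12), Na⁺ (Z=11), F⁻ (Z=9), N³⁻ (Z=7). The strongest nuclear pull (Si⁴⁺) gives the smallest ion.
So the order is Si⁴⁺ < Al³⁺ < Mg²⁺ < Na⁺ < F⁻ < N³⁻; the 3rd-largest ion is Na⁺.

Na⁺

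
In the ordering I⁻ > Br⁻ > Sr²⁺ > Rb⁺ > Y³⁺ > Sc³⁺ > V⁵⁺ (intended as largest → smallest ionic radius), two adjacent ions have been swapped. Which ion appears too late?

Rb⁺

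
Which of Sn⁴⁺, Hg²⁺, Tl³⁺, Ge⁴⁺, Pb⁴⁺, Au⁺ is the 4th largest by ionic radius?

Pb⁴⁺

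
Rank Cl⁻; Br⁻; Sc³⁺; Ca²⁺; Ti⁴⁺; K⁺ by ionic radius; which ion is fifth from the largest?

Sc³⁺

First list Z and electron count for each: Ti⁴⁺ has 18 e⁻ (Z=22), Sc³⁺ has 18 e⁻ (Z=21), Ca²⁺ has 18 e⁻ (Z=20), K⁺ has 18 e⁻ (Z=19), Cl⁻ has 18 e⁻ (Z=17), Br⁻ has 36 e⁻ (Z=35). Ti⁴⁺ < Sc³⁺ (isoelectronic, higher Z=22 is smaller); Sc³⁺ < Ca²⁺ (both 18 e⁻, Z=21>20); Ca²⁺ < K⁺ (both 18 e⁻, Z=20>19); K⁺ < Cl⁻ (both 18 e⁻, Z=19>17); Cl⁻ < Br⁻ (same group, 1 shell fewer).
So the order is Ti⁴⁺ < Sc³⁺ < Ca²⁺ < K⁺ < Cl⁻ < Br⁻; the 5th-largest ion is Sc³⁺.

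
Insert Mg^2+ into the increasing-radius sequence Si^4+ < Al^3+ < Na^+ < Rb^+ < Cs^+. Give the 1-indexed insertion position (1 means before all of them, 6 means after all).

Electron counts and nuclear charges: Si^4+ has 10 e⁻ (Z=14), Al^3+ has 10 e⁻ (Z=13), Mg^2+ has 10 e⁻ (Z=12), Na^+ has 10 e⁻ (Z=11), Rb^+ has 36 e⁻ (Z=37), Cs^+ has 54 e⁻ (Z=55). Si^4+ < Al^3+ (both 10 e⁻, Z=14>13); Al^3+ < Mg^2+ (isoelectronic, higher Z=13 is smaller); Mg^2+ < Na^+ (isoelectronic, higher Z=12 is smaller); Na^+ < Rb^+ (same group, period 3 vs 5); Rb^+ < Cs^+ (same group, period 5 vs 6).
The complete sequence is Si^4+ < Al^3+ < Mg^2+ < Na^+ < Rb^+ < Cs^+. Mg^2+ sits at position 3.

3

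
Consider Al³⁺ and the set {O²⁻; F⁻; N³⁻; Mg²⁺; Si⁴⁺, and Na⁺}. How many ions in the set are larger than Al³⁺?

These species are isoelectronic with 10 electrons. The only difference is the number of protons: Si⁴⁺ (Z=14), Al³⁺ (Z=13), Mg²⁺ (Z=12), Na⁺ (Z=11), F⁻ (Z=9), O²⁻ (Z=8), N³⁻ (Z=7). The strongest nuclear pull (Si⁴⁺) gives the smallest ion.
Placing each against Al³⁺: smaller — Si⁴⁺; larger — Mg²⁺, Na⁺, F⁻, O²⁻, N³⁻. So 5 are larger.

5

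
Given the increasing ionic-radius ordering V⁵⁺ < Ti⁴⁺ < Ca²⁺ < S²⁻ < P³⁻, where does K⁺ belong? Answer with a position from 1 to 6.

Each ion has 18 electrons. The ranking follows nuclear charge in reverse — greater Z gives a smaller radius. V⁵⁺ (Z=23), Ti⁴⁺ (Z=22), Ca²⁺ (Z=20), K⁺ (Z=19), S²⁻ (Z=16), P³⁻ (Z=15).
The complete sequence is V⁵⁺ < Ti⁴⁺ < Ca²⁺ < K⁺ < S²⁻ < P³⁻. K⁺ sits at position 4.

4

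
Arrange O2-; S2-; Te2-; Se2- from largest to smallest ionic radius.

All are in the same group with charge -2. Radius grows down the group as n (the outermost shell) increases.

Te2- > Se2- > S2- > O2-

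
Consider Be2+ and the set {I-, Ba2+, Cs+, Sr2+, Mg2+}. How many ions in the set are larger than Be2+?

5

Tabulating Z and e⁻: Be2+ (Z=4, 2 e⁻), Mg2+ (Z=12, 10 e⁻), Sr2+ (Z=38, 36 e⁻), Ba2+ (Z=56, 54 e⁻), Cs+ (Z=55, 54 e⁻), I- (Z=53, 54 e⁻). Be2+ < Mg2+ (same group, period 2 vs 3); Mg2+ < Sr2+ (same group, 2 shells fewer); Sr2+ < Ba2+ (same group, period 5 vs 6); Ba2+ < Cs+ (both 54 e⁻, Z=56>55); Cs+ < I- (isoelectronic, higher Z=55 is smaller).
Overall: Be2+ < Mg2+ < Sr2+ < Ba2+ < Cs+ < I-. Be2+ has 0 below it and 5 above. So 5 are larger.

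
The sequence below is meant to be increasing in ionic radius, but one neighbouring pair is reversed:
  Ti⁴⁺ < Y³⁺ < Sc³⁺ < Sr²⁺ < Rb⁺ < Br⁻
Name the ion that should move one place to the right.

Y³⁺

Scanning neighbour by neighbour, only Y³⁺/Sc³⁺ violates a trend: Sc³⁺ and Y³⁺ are in one column with the same charge; the lighter period-4 ion has one fewer shell and is smaller. That makes Y³⁺ the one sitting a position early relative to where it belongs.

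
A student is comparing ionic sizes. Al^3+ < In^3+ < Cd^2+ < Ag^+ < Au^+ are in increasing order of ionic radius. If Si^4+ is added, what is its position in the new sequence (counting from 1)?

Si^4+ (Z=14, 10 e⁻), Al^3+ (Z=13, 10 e⁻), In^3+ (Z=49, 46 e⁻), Cd^2+ (Z=48, 46 e⁻), Ag^+ (Z=47, 46 e⁻), Au^+ (Z=79, 78 e⁻). Si^4+ < Al^3+ (isoelectronic, higher Z=14 is smaller); Al^3+ < In^3+ (same group, period 3 vs 5); In^3+ < Cd^2+ (isoelectronic, higher Z=49 is smaller); Cd^2+ < Ag^+ (isoelectronic, higher Z=48 is smaller); Ag^+ < Au^+ (same group, period 5 vs 6).
Putting Si^4+ in gives Si^4+ < Al^3+ < In^3+ < Cd^2+ < Ag^+ < Au^+; it lands at slot 1.

1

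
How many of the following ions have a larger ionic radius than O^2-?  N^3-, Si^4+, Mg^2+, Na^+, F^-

All of these have 10 electrons (isoelectronic). With the same electron cloud, the ion with the most protons pulls it in tightest. Nuclear charges: Si^4+ (Z=14), Mg^2+ (Z=12), Na^+ (Z=11), F^- (Z=9), O^2- (Z=8), N^3- (Z=7). Highest Z is smallest.
Relative to O^2-, the ions that are larger are N^3-. So 1 is larger.

1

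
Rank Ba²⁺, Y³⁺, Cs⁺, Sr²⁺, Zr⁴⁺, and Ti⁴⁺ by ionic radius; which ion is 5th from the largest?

Electron counts and nuclear charges: Ti⁴⁺: 18 e⁻, Z=22, Zr⁴⁺: 36 e⁻, Z=40, Y³⁺: 36 e⁻, Z=39, Sr²⁺: 36 e⁻, Z=38, Ba²⁺: 54 e⁻, Z=56, Cs⁺: 54 e⁻, Z=55. Ti⁴⁺ < Zr⁴⁺ (same group, 1 shell fewer); Zr⁴⁺ < Y³⁺ (both 36 e⁻, Z=40>39); Y³⁺ < Sr²⁺ (both 36 e⁻, Z=39>38); Sr²⁺ < Ba²⁺ (same group, period 5 vs 6); Ba²⁺ < Cs⁺ (both 54 e⁻, Z=56>55).
So the order is Ti⁴⁺ < Zr⁴⁺ < Y³⁺ < Sr²⁺ < Ba²⁺ < Cs⁺; the 5th-largest ion is Zr⁴⁺.

Zr⁴⁺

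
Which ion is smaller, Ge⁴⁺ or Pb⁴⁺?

Ge⁴⁺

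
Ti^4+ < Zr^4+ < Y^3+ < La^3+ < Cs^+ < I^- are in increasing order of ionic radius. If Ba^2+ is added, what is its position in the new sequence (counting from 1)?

First list Z and electron count for each: Ti^4+ (Z=22, 18 e⁻), Zr^4+ (Z=40, 36 e⁻), Y^3+ (Z=39, 36 e⁻), La^3+ (Z=57, 54 e⁻), Ba^2+ (Z=56, 54 e⁻), Cs^+ (Z=55, 54 e⁻), I^- (Z=53, 54 e⁻). Ti^4+ < Zr^4+ (same group, 1 shell fewer); Zr^4+ < Y^3+ (isoelectronic, higher Z=40 is smaller); Y^3+ < La^3+ (same group, period 5 vs 6); La^3+ < Ba^2+ (isoelectronic, higher Z=57 is smaller); Ba^2+ < Cs^+ (isoelectronic, higher Z=56 is smaller); Cs^+ < I^- (both 54 e⁻, Z=55>53).
The complete sequence is Ti^4+ < Zr^4+ < Y^3+ < La^3+ < Ba^2+ < Cs^+ < I^-. Ba^2+ sits at position 5.

5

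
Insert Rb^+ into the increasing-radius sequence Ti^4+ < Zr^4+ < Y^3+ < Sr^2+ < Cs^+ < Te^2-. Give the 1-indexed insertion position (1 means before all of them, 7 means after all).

5

Work out protons and electrons: Ti^4+ has 18 e⁻ (Z=22), Zr^4+ has 36 e⁻ (Z=40), Y^3+ has 36 e⁻ (Z=39), Sr^2+ has 36 e⁻ (Z=38), Rb^+ has 36 e⁻ (Z=37), Cs^+ has 54 e⁻ (Z=55), Te^2- has 54 e⁻ (Z=52). Ti^4+ < Zr^4+ (same group, period 4 vs 5); Zr^4+ < Y^3+ (isoelectronic, higher Z=40 is smaller); Y^3+ < Sr^2+ (both 36 e⁻, Z=39>38); Sr^2+ < Rb^+ (isoelectronic, higher Z=38 is smaller); Rb^+ < Cs^+ (same group, 1 shell fewer); Cs^+ < Te^2- (isoelectronic, higher Z=55 is smaller).
The complete sequence is Ti^4+ < Zr^4+ < Y^3+ < Sr^2+ < Rb^+ < Cs^+ < Te^2-. Rb^+ sits at position 5.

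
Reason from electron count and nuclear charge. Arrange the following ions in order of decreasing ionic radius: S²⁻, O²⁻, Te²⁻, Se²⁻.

Same group, same charge. Going down the group adds an extra shell of electrons, so the ion gets larger: O²⁻ is highest in the group and smallest.

Te²⁻ > Se²⁻ > S²⁻ > O²⁻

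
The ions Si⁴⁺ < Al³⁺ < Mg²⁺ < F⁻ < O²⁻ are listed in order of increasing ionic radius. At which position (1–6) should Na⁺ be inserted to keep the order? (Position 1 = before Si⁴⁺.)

Each ion has 10 electrons. The ranking follows nuclear charge in reverse — greater Z gives a smaller radius. Si⁴⁺ (Z=14), Al³⁺ (Z=13), Mg²⁺ (Z=12), Na⁺ (Z=11), F⁻ (Z=9), O²⁻ (Z=8).
Putting Na⁺ in gives Si⁴⁺ < Al³⁺ < Mg²⁺ < Na⁺ < F⁻ < O²⁻; it lands at slot 4.

4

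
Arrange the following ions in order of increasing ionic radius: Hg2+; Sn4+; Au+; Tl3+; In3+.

First list Z and electron count for each: Sn4+ (Z=50, 46 e⁻), In3+ (Z=49, 46 e⁻), Tl3+ (Z=81, 78 e⁻), Hg2+ (Z=80, 78 e⁻), Au+ (Z=79, 78 e⁻). Sn4+ < In3+ (both 46 e⁻, Z=50>49); In3+ < Tl3+ (same group, 1 shell fewer); Tl3+ < Hg2+ (isoelectronic, higher Z=81 is smaller); Hg2+ < Au+ (isoelectronic, higher Z=80 is smaller).

Sn4+ < In3+ < Tl3+ < Hg2+ < Au+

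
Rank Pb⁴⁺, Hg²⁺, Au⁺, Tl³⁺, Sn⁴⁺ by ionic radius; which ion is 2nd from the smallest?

Pb⁴⁺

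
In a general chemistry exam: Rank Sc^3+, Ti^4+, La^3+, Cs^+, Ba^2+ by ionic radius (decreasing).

Work out protons and electrons: Ti^4+: 18 e⁻, Z=22, Sc^3+: 18 e⁻, Z=21, La^3+: 54 e⁻, Z=57, Ba^2+: 54 e⁻, Z=56, Cs^+: 54 e⁻, Z=55. Ti^4+ < Sc^3+ (isoelectronic, higher Z=22 is smaller); Sc^3+ < La^3+ (same group, period 4 vs 6); La^3+ < Ba^2+ (isoelectronic, higher Z=57 is smaller); Ba^2+ < Cs^+ (isoelectronic, higher Z=56 is smaller).

Cs^+ > Ba^2+ > La^3+ > Sc^3+ > Ti^4+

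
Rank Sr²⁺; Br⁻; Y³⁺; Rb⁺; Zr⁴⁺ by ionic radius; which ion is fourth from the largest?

Isoelectronic series (36 e⁻ each). Size is set by nuclear charge: more protons means a smaller ion. Zr⁴⁺ (Z=40), Y³⁺ (Z=39), Sr²⁺ (Z=38), Rb⁺ (Z=37), Br⁻ (Z=35).
So the order is Zr⁴⁺ < Y³⁺ < Sr²⁺ < Rb⁺ < Br⁻; the 4th-largest ion is Y³⁺.

Y³⁺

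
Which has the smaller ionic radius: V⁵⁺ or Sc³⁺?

All of these have 18 electrons (isoelectronic). With the same electron cloud, the ion with the most protons pulls it in tightest. Nuclear charges: V⁵⁺ (Z=23), Sc³⁺ (Z=21). Highest Z is smallest.

V⁵⁺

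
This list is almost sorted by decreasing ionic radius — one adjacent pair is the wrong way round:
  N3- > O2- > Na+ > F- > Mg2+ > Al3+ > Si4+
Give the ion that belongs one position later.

The pair Na+, F- is the wrong way round — they are isoelectronic (10 e⁻) and Na has more protons than F (11 vs 9), making Na+ smaller. All other adjacent pairs agree with periodic trends, so Na+ is the misplaced ion.

Na+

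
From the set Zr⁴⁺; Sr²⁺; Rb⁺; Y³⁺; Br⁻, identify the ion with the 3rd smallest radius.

Sr²⁺

All of these have 36 electrons (isoelectronic). With the same electron cloud, the ion with the most protons pulls it in tightest. Nuclear charges: Zr⁴⁺ (Z=40), Y³⁺ (Z=39), Sr²⁺ (Z=38), Rb⁺ (Z=37), Br⁻ (Z=35). Highest Z is smallest.
That gives Zr⁴⁺ < Y³⁺ < Sr²⁺ < Rb⁺ < Br⁻. From the smallest end, number 3 is Sr²⁺.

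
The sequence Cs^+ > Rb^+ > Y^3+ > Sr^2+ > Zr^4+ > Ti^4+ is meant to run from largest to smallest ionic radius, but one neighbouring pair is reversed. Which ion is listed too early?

Y^3+

Check each adjacent pair. Y^3+ and Sr^2+ are reversed: they are isoelectronic (36 e⁻) and Y has more protons than Sr (39 vs 38), making Y^3+ smaller. No other neighbouring pair contradicts the periodic trends, so Y^3+ is the ion listed too early.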